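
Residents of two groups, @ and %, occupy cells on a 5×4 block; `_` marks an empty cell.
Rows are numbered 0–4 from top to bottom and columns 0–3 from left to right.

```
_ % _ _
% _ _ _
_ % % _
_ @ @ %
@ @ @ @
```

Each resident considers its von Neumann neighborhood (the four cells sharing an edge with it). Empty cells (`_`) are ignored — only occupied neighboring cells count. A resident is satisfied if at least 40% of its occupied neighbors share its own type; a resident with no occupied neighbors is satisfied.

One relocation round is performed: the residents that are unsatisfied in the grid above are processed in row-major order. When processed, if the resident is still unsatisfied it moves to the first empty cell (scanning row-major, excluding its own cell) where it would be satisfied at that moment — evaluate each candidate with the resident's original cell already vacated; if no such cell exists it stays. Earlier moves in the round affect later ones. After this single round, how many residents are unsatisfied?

0

Initially unsatisfied (in order): (3,3).
  (3,3) → (0,0).
Resulting grid:
% % _ _
% _ _ _
_ % % _
_ @ @ _
@ @ @ @
All satisfied now.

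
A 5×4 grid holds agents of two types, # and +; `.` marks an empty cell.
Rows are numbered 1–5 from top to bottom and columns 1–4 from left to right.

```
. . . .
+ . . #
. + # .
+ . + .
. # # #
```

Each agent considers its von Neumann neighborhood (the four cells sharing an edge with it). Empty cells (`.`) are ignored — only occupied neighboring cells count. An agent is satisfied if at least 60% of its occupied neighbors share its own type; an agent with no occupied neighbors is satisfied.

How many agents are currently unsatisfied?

Row 2: (2,1)+ 0/0 ok · (2,4)# 0/0 ok
Row 3: (3,2)+ 0/1 unhappy · (3,3)# 0/2 unhappy
Row 4: (4,1)+ 0/0 ok · (4,3)+ 0/2 unhappy
Row 5: (5,2)# 1/1 ok · (5,3)# 2/3 ok · (5,4)# 1/1 ok
Unsatisfied: (3,2), (3,3), (4,3) — 3 in total.

3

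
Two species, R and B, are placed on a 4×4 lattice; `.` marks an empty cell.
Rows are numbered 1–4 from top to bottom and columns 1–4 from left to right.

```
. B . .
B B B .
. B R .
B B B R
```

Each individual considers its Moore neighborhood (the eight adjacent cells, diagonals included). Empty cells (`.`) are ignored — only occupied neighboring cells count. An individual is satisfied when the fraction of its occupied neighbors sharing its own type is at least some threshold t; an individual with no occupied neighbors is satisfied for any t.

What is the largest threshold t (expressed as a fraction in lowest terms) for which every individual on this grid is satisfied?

(1,2)B 3/3
(2,1)B 3/3
(2,2)B 4/5
(2,3)B 3/4
(3,2)B 6/7
(3,3)R 1/6
(4,1)B 2/2
(4,2)B 3/4
(4,3)B 2/4
(4,4)R 1/2
The smallest same-type fraction is 1/6 at (3,3), which reduces to 1/6. Any threshold above that leaves this individual unsatisfied.

1/6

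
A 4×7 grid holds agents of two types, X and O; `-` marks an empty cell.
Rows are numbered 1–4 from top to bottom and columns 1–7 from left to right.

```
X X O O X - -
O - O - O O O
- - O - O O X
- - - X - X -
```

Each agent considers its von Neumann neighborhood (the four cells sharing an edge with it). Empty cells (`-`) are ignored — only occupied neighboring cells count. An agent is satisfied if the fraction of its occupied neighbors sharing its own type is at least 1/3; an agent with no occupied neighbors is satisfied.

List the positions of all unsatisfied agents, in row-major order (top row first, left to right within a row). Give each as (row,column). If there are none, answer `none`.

(1,5), (2,1), (3,7), (4,6)

(1,1)X 1/2 ✓
(1,2)X 1/2 ✓
(1,3)O 2/3 ✓
(1,4)O 1/2 ✓
(1,5)X 0/2 ✗
(2,1)O 0/1 ✗
(2,3)O 2/2 ✓
(2,5)O 2/3 ✓
(2,6)O 3/3 ✓
(2,7)O 1/2 ✓
(3,3)O 1/1 ✓
(3,5)O 2/2 ✓
(3,6)O 2/4 ✓
(3,7)X 0/2 ✗
(4,4)X 0/0 ✓
(4,6)X 0/1 ✗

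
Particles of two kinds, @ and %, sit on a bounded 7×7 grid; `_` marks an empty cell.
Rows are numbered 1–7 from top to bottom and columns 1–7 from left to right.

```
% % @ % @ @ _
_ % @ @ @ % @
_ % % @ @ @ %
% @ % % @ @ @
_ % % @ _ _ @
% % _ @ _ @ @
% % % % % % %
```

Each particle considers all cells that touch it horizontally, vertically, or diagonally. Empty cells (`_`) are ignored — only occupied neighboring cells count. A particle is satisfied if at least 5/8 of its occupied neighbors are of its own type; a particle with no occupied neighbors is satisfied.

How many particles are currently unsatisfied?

19

(1,1)% 2/2 ok
(1,2)% 2/4 unhappy
(1,3)@ 2/5 unhappy
(1,4)% 0/5 unhappy
(1,5)@ 3/5 unhappy
(1,6)@ 3/4 ok
(2,2)% 4/6 ok
(2,3)@ 3/8 unhappy
(2,4)@ 6/8 ok
(2,5)@ 6/8 ok
(2,6)% 1/7 unhappy
(2,7)@ 2/4 unhappy
(3,2)% 4/6 ok
(3,3)% 4/8 unhappy
(3,4)@ 5/8 ok
(3,5)@ 6/8 ok
(3,6)@ 6/8 ok
(3,7)% 1/5 unhappy
(4,1)% 2/3 ok
(4,2)@ 0/6 unhappy
(4,3)% 5/8 ok
(4,4)% 3/7 unhappy
(4,5)@ 5/6 ok
(4,6)@ 5/6 ok
(4,7)@ 3/4 ok
(5,2)% 5/6 ok
(5,3)% 4/7 unhappy
(5,4)@ 2/5 unhappy
(5,7)@ 4/4 ok
(6,1)% 4/4 ok
(6,2)% 6/6 ok
(6,4)@ 1/5 unhappy
(6,6)@ 2/5 unhappy
(6,7)@ 2/4 unhappy
(7,1)% 3/3 ok
(7,2)% 4/4 ok
(7,3)% 3/4 ok
(7,4)% 2/3 ok
(7,5)% 2/4 unhappy
(7,6)% 2/4 unhappy
(7,7)% 1/3 unhappy
Unsatisfied: (1,2), (1,3), (1,4), (1,5), (2,3), (2,6), (2,7), (3,3), (3,7), (4,2), (4,4), (5,3), (5,4), (6,4), (6,6), (6,7), (7,5), (7,6), (7,7) — 19 in total.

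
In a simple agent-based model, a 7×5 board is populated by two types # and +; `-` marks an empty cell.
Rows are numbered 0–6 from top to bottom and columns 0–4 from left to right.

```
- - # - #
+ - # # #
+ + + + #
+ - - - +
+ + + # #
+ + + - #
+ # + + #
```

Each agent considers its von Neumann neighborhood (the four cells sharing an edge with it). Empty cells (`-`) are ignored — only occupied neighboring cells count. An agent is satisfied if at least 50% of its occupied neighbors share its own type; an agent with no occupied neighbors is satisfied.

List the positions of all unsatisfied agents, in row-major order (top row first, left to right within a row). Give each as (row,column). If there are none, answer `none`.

(0,2)# 1/1 ✓
(0,4)# 1/1 ✓
(1,0)+ 1/1 ✓
(1,2)# 2/3 ✓
(1,3)# 2/3 ✓
(1,4)# 3/3 ✓
(2,0)+ 3/3 ✓
(2,1)+ 2/2 ✓
(2,2)+ 2/3 ✓
(2,3)+ 1/3 ✗
(2,4)# 1/3 ✗
(3,0)+ 2/2 ✓
(3,4)+ 0/2 ✗
(4,0)+ 3/3 ✓
(4,1)+ 3/3 ✓
(4,2)+ 2/3 ✓
(4,3)# 1/2 ✓
(4,4)# 2/3 ✓
(5,0)+ 3/3 ✓
(5,1)+ 3/4 ✓
(5,2)+ 3/3 ✓
(5,4)# 2/2 ✓
(6,0)+ 1/2 ✓
(6,1)# 0/3 ✗
(6,2)+ 2/3 ✓
(6,3)+ 1/2 ✓
(6,4)# 1/2 ✓

(2,3), (2,4), (3,4), (6,1)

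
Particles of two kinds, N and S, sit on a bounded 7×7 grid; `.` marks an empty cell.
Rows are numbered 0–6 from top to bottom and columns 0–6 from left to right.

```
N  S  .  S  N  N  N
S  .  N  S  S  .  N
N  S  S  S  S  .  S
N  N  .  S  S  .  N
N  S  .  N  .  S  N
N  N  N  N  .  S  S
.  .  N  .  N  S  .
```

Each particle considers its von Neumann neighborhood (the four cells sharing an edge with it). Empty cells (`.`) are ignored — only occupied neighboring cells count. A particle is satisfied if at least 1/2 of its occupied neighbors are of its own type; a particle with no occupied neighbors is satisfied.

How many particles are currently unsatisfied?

(0,0)N 0/2 not
(0,1)S 0/1 not
(0,3)S 1/2 satisfied
(0,4)N 1/3 not
(0,5)N 2/2 satisfied
(0,6)N 2/2 satisfied
(1,0)S 0/2 not
(1,2)N 0/2 not
(1,3)S 3/4 satisfied
(1,4)S 2/3 satisfied
(1,6)N 1/2 satisfied
(2,0)N 1/3 not
(2,1)S 1/3 not
(2,2)S 2/3 satisfied
(2,3)S 4/4 satisfied
(2,4)S 3/3 satisfied
(2,6)S 0/2 not
(3,0)N 3/3 satisfied
(3,1)N 1/3 not
(3,3)S 2/3 satisfied
(3,4)S 2/2 satisfied
(3,6)N 1/2 satisfied
(4,0)N 2/3 satisfied
(4,1)S 0/3 not
(4,3)N 1/2 satisfied
(4,5)S 1/2 satisfied
(4,6)N 1/3 not
(5,0)N 2/2 satisfied
(5,1)N 2/3 satisfied
(5,2)N 3/3 satisfied
(5,3)N 2/2 satisfied
(5,5)S 3/3 satisfied
(5,6)S 1/2 satisfied
(6,2)N 1/1 satisfied
(6,4)N 0/1 not
(6,5)S 1/2 satisfied
Unsatisfied: (0,0), (0,1), (0,4), (1,0), (1,2), (2,0), (2,1), (2,6), (3,1), (4,1), (4,6), (6,4) — 12 in total.

12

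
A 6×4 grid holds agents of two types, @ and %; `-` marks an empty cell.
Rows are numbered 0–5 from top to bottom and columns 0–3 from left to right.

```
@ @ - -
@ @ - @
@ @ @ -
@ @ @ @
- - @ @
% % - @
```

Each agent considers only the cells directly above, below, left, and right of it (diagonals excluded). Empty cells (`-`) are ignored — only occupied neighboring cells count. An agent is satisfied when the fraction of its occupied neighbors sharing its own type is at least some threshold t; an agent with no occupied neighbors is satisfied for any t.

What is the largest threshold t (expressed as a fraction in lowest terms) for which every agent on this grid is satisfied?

1/1

(0,0)@ 2/2
(0,1)@ 2/2
(1,0)@ 3/3
(1,1)@ 3/3
(1,3)@ — no occupied neighbors
(2,0)@ 3/3
(2,1)@ 4/4
(2,2)@ 2/2
(3,0)@ 2/2
(3,1)@ 3/3
(3,2)@ 4/4
(3,3)@ 2/2
(4,2)@ 2/2
(4,3)@ 3/3
(5,0)% 1/1
(5,1)% 1/1
(5,3)@ 1/1
The smallest same-type fraction is 2/2 at (0,0), which reduces to 1/1. Any threshold above that leaves this agent unsatisfied.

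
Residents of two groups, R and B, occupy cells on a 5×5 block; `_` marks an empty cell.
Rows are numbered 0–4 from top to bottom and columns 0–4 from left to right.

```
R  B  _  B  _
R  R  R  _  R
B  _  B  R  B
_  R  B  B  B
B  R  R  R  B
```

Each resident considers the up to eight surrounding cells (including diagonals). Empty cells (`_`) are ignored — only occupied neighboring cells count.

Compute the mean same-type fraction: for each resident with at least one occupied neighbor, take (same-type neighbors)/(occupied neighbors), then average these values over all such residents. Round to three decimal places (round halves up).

Row 0: (0,0)R 2/3 · (0,1)B 0/4 · (0,3)B 0/2
Row 1: (1,0)R 2/4 · (1,1)R 3/6 · (1,2)R 2/5 · (1,4)R 1/3
Row 2: (2,0)B 0/3 · (2,2)B 2/6 · (2,3)R 2/7 · (2,4)B 2/4
Row 3: (3,1)R 2/6 · (3,2)B 2/7 · (3,3)B 5/8 · (3,4)B 3/5
Row 4: (4,0)B 0/2 · (4,1)R 2/4 · (4,2)R 3/5 · (4,3)R 1/5 · (4,4)B 2/3
Sum over 20 residents: 2/3 + 0/4 + 0/2 + 2/4 + 3/6 + 2/5 + 1/3 + 0/3 + 2/6 + 2/7 + 2/4 + 2/6 + 2/7 + 5/8 + 3/5 + 0/2 + 2/4 + 3/5 + 1/5 + 2/3 = 6157/840; mean = 6157/840 ÷ 20 = 6157/16800 = 0.366488… → 0.366.

0.366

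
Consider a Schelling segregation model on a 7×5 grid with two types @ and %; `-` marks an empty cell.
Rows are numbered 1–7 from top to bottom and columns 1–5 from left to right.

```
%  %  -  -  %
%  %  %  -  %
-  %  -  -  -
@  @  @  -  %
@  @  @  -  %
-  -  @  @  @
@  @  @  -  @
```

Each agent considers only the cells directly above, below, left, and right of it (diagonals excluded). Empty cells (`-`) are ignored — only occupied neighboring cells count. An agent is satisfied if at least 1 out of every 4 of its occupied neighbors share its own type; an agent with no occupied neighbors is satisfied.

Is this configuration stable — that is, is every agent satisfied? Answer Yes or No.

(1,1)% 2/2 satisfied
(1,2)% 2/2 satisfied
(1,5)% 1/1 satisfied
(2,1)% 2/2 satisfied
(2,2)% 4/4 satisfied
(2,3)% 1/1 satisfied
(2,5)% 1/1 satisfied
(3,2)% 1/2 satisfied
(4,1)@ 2/2 satisfied
(4,2)@ 3/4 satisfied
(4,3)@ 2/2 satisfied
(4,5)% 1/1 satisfied
(5,1)@ 2/2 satisfied
(5,2)@ 3/3 satisfied
(5,3)@ 3/3 satisfied
(5,5)% 1/2 satisfied
(6,3)@ 3/3 satisfied
(6,4)@ 2/2 satisfied
(6,5)@ 2/3 satisfied
(7,1)@ 1/1 satisfied
(7,2)@ 2/2 satisfied
(7,3)@ 2/2 satisfied
(7,5)@ 1/1 satisfied
All meet the threshold, so the configuration is stable.

Yes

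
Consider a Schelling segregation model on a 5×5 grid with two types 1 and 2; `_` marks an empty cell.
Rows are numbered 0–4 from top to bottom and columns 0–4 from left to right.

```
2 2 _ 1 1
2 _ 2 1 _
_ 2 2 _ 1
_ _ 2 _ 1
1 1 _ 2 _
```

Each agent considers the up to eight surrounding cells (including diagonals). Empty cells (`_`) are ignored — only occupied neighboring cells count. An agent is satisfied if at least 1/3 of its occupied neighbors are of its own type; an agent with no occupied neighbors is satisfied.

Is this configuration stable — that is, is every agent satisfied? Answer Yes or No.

Yes

(0,0)2 2/2 ✓
(0,1)2 3/3 ✓
(0,3)1 2/3 ✓
(0,4)1 2/2 ✓
(1,0)2 3/3 ✓
(1,2)2 3/5 ✓
(1,3)1 3/5 ✓
(2,1)2 4/4 ✓
(2,2)2 3/4 ✓
(2,4)1 2/2 ✓
(3,2)2 3/4 ✓
(3,4)1 1/2 ✓
(4,0)1 1/1 ✓
(4,1)1 1/2 ✓
(4,3)2 1/2 ✓
All meet the threshold, so the configuration is stable.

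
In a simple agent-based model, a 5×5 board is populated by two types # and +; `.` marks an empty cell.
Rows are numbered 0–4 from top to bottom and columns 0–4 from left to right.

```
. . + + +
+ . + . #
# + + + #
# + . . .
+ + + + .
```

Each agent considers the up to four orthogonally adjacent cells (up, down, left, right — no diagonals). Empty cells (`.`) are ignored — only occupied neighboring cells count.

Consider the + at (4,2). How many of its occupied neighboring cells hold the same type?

2

Occupied neighbors of (4,2): (4,1)=+, (4,3)=+.
Same type (+): 2 of 2.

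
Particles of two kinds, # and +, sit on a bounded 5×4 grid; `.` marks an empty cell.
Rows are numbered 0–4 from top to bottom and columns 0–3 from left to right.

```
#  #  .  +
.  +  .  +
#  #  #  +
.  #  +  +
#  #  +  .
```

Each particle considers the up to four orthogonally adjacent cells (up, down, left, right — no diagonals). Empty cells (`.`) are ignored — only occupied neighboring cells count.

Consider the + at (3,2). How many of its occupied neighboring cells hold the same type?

2

Occupied neighbors of (3,2): (2,2)=#, (4,2)=+, (3,1)=#, (3,3)=+.
Same type (+): 2 of 4.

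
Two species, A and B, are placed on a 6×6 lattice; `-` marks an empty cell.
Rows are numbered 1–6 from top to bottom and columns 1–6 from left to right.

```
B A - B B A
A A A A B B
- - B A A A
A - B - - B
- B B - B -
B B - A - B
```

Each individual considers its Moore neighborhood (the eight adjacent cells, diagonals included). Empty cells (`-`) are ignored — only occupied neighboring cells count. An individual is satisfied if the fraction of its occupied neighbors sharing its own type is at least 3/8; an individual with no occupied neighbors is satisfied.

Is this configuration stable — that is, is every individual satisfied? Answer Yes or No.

(1,1)B 0/3 not
(1,2)A 3/4 satisfied
(1,4)B 2/4 satisfied
(1,5)B 3/5 satisfied
(1,6)A 0/3 not
(2,1)A 2/3 satisfied
(2,2)A 3/5 satisfied
(2,3)A 4/6 satisfied
(2,4)A 3/7 satisfied
(2,5)B 3/8 satisfied
(2,6)B 2/5 satisfied
(3,3)B 1/5 not
(3,4)A 3/6 satisfied
(3,5)A 3/6 satisfied
(3,6)A 1/4 not
(4,1)A 0/1 not
(4,3)B 3/4 satisfied
(4,6)B 1/3 not
(5,2)B 4/5 satisfied
(5,3)B 3/4 satisfied
(5,5)B 2/3 satisfied
(6,1)B 2/2 satisfied
(6,2)B 3/3 satisfied
(6,4)A 0/2 not
(6,6)B 1/1 satisfied
For instance (1,1) has only 0/3 same-type neighbors, below 3/8.

No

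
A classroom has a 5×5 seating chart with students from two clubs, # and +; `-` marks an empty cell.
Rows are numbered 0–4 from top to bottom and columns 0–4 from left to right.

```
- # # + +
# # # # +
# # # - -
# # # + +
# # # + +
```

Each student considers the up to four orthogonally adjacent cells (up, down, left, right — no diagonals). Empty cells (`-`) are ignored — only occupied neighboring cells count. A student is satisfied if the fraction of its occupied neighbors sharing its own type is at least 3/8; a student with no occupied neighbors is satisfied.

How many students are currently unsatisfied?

Row 0: (0,1)# 2/2 satisfied · (0,2)# 2/3 satisfied · (0,3)+ 1/3 not · (0,4)+ 2/2 satisfied
Row 1: (1,0)# 2/2 satisfied · (1,1)# 4/4 satisfied · (1,2)# 4/4 satisfied · (1,3)# 1/3 not · (1,4)+ 1/2 satisfied
Row 2: (2,0)# 3/3 satisfied · (2,1)# 4/4 satisfied · (2,2)# 3/3 satisfied
Row 3: (3,0)# 3/3 satisfied · (3,1)# 4/4 satisfied · (3,2)# 3/4 satisfied · (3,3)+ 2/3 satisfied · (3,4)+ 2/2 satisfied
Row 4: (4,0)# 2/2 satisfied · (4,1)# 3/3 satisfied · (4,2)# 2/3 satisfied · (4,3)+ 2/3 satisfied · (4,4)+ 2/2 satisfied
Unsatisfied: (0,3), (1,3) — 2 in total.

2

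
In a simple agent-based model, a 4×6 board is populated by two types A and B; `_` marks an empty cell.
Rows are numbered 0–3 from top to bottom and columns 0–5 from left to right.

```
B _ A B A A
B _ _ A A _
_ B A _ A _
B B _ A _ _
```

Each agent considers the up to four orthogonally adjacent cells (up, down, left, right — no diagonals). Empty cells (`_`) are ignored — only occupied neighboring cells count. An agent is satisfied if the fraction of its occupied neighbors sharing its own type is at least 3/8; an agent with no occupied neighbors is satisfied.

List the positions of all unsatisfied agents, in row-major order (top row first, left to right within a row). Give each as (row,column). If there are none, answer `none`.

(0,2), (0,3), (2,2)

(0,0)B 1/1 ok
(0,2)A 0/1 unhappy
(0,3)B 0/3 unhappy
(0,4)A 2/3 ok
(0,5)A 1/1 ok
(1,0)B 1/1 ok
(1,3)A 1/2 ok
(1,4)A 3/3 ok
(2,1)B 1/2 ok
(2,2)A 0/1 unhappy
(2,4)A 1/1 ok
(3,0)B 1/1 ok
(3,1)B 2/2 ok
(3,3)A 0/0 ok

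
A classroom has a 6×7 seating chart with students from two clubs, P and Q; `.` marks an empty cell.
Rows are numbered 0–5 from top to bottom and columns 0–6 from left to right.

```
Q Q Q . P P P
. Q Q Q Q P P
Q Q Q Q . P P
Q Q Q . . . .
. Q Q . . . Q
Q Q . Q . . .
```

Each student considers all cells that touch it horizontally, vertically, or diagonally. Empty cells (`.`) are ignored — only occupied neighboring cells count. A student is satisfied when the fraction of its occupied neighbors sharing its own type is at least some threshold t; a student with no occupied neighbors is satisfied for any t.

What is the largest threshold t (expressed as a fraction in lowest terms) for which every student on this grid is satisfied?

1/3

Row 0: (0,0)Q 2/2 · (0,1)Q 4/4 · (0,2)Q 4/4 · (0,4)P 2/4 · (0,5)P 4/5 · (0,6)P 3/3
Row 1: (1,1)Q 7/7 · (1,2)Q 7/7 · (1,3)Q 5/6 · (1,4)Q 2/6 · (1,5)P 6/7 · (1,6)P 5/5
Row 2: (2,0)Q 4/4 · (2,1)Q 7/7 · (2,2)Q 7/7 · (2,3)Q 5/5 · (2,5)P 3/4 · (2,6)P 3/3
Row 3: (3,0)Q 4/4 · (3,1)Q 7/7 · (3,2)Q 6/6
Row 4: (4,1)Q 6/6 · (4,2)Q 5/5 · (4,6)Q — no occupied neighbors
Row 5: (5,0)Q 2/2 · (5,1)Q 3/3 · (5,3)Q 1/1
The smallest same-type fraction is 2/6 at (1,4), which reduces to 1/3. Any threshold above that leaves this student unsatisfied.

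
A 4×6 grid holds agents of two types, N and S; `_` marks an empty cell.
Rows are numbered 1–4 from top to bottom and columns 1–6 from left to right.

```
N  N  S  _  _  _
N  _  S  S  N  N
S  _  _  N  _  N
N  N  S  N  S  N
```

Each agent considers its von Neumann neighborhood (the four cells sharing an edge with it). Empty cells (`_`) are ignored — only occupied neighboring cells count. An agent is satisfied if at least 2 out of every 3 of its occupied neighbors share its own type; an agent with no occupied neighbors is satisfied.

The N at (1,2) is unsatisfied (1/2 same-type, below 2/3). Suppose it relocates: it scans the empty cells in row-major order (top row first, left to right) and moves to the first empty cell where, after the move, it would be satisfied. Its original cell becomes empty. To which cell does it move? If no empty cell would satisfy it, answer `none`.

Vacating (1,2). Empty cells in order:
  (1,4): 0/2 same-type → still unsatisfied.
  (1,5): 1/1 same-type → satisfied — stop here.

(1,5)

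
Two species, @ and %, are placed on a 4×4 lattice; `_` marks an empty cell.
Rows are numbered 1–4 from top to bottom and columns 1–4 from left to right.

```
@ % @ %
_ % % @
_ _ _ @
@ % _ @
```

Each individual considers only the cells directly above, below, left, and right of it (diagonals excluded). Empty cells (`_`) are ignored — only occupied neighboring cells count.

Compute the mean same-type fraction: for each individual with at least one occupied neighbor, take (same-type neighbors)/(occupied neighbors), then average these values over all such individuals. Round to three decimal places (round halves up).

0.364

(1,1)@ 0/1
(1,2)% 1/3
(1,3)@ 0/3
(1,4)% 0/2
(2,2)% 2/2
(2,3)% 1/3
(2,4)@ 1/3
(3,4)@ 2/2
(4,1)@ 0/1
(4,2)% 0/1
(4,4)@ 1/1
Sum over 11 individuals: 0/1 + 1/3 + 0/3 + 0/2 + 2/2 + 1/3 + 1/3 + 2/2 + 0/1 + 0/1 + 1/1 = 4; mean = 4 ÷ 11 = 4/11 = 0.363636… → 0.364.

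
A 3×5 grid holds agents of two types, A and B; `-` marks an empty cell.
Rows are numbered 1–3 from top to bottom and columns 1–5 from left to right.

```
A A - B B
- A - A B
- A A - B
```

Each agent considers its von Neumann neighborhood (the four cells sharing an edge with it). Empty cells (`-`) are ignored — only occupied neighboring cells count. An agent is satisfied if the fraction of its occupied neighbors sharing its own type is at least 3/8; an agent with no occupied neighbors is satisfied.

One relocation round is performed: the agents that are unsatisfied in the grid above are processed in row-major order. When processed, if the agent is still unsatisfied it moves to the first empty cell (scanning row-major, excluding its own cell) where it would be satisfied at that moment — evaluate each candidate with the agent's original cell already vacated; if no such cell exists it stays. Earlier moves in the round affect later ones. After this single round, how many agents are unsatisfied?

Initially unsatisfied (in order): (2,4).
  (2,4) → (1,3).
Resulting grid:
A A A B B
- A - - B
- A A - B
All satisfied now.

0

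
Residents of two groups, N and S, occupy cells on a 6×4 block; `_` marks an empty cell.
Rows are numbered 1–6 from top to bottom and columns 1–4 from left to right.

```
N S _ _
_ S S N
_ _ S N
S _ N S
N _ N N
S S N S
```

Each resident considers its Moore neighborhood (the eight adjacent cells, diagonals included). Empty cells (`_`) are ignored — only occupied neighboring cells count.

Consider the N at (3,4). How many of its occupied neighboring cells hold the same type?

Occupied neighbors of (3,4): (2,3)=S, (2,4)=N, (3,3)=S, (4,3)=N, (4,4)=S.
Same type (N): 2 of 5.

2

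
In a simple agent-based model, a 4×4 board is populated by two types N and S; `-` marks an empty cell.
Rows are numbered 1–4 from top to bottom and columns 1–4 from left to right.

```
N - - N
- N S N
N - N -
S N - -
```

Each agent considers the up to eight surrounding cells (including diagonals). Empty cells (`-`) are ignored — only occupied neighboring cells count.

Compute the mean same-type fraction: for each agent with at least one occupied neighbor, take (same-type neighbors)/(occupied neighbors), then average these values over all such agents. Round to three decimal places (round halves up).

Row 1: (1,1)N 1/1 · (1,4)N 1/2
Row 2: (2,2)N 3/4 · (2,3)S 0/4 · (2,4)N 2/3
Row 3: (3,1)N 2/3 · (3,3)N 3/4
Row 4: (4,1)S 0/2 · (4,2)N 2/3
Sum over 9 agents: 1/1 + 1/2 + 3/4 + 0/4 + 2/3 + 2/3 + 3/4 + 0/2 + 2/3 = 5; mean = 5 ÷ 9 = 5/9 = 0.555555… → 0.556.

0.556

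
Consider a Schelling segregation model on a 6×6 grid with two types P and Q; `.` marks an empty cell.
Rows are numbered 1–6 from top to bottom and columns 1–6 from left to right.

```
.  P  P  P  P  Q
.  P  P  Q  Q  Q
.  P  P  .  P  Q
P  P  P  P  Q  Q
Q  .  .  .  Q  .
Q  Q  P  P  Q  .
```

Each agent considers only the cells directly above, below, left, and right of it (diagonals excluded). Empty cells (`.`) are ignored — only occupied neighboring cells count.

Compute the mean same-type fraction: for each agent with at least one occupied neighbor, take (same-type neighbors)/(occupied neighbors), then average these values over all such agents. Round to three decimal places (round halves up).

(1,2)P 2/2
(1,3)P 3/3
(1,4)P 2/3
(1,5)P 1/3
(1,6)Q 1/2
(2,2)P 3/3
(2,3)P 3/4
(2,4)Q 1/3
(2,5)Q 2/4
(2,6)Q 3/3
(3,2)P 3/3
(3,3)P 3/3
(3,5)P 0/3
(3,6)Q 2/3
(4,1)P 1/2
(4,2)P 3/3
(4,3)P 3/3
(4,4)P 1/2
(4,5)Q 2/4
(4,6)Q 2/2
(5,1)Q 1/2
(5,5)Q 2/2
(6,1)Q 2/2
(6,2)Q 1/2
(6,3)P 1/2
(6,4)P 1/2
(6,5)Q 1/2
Sum over 27 agents: 2/2 + 3/3 + 2/3 + 1/3 + 1/2 + 3/3 + 3/4 + 1/3 + 2/4 + 3/3 + 3/3 + 3/3 + 0/3 + 2/3 + 1/2 + 3/3 + 3/3 + 1/2 + 2/4 + 2/2 + 1/2 + 2/2 + 2/2 + 1/2 + 1/2 + 1/2 + 1/2 = 75/4; mean = 75/4 ÷ 27 = 25/36 = 0.694444… → 0.694.

0.694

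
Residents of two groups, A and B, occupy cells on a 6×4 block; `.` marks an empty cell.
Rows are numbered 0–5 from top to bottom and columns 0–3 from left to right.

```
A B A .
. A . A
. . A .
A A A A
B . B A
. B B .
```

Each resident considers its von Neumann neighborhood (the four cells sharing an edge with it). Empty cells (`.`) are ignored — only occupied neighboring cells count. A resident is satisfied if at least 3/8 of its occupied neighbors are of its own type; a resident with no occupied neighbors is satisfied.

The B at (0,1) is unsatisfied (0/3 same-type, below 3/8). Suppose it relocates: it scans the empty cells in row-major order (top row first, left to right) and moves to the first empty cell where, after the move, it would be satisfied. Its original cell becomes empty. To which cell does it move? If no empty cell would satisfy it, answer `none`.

Vacating (0,1). Empty cells in order:
  (0,3): 0/2 same-type → still unsatisfied.
  (1,0): 0/2 same-type → still unsatisfied.
  (1,2): 0/4 same-type → still unsatisfied.
  (2,0): 0/1 same-type → still unsatisfied.
  (2,1): 0/3 same-type → still unsatisfied.
  (2,3): 0/3 same-type → still unsatisfied.
  (4,1): 3/4 same-type → satisfied — stop here.

(4,1)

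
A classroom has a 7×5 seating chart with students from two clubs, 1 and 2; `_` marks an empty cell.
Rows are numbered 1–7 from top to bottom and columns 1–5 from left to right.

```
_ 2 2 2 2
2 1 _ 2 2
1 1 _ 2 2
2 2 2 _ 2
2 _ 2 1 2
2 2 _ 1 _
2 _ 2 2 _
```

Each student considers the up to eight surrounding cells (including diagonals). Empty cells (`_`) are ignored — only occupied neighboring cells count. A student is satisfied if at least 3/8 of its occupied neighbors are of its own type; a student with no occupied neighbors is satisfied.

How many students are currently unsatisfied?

(1,2)2 2/3 satisfied
(1,3)2 3/4 satisfied
(1,4)2 4/4 satisfied
(1,5)2 3/3 satisfied
(2,1)2 1/4 not
(2,2)1 2/5 satisfied
(2,4)2 6/6 satisfied
(2,5)2 5/5 satisfied
(3,1)1 2/5 satisfied
(3,2)1 2/6 not
(3,4)2 5/5 satisfied
(3,5)2 4/4 satisfied
(4,1)2 2/4 satisfied
(4,2)2 4/6 satisfied
(4,3)2 3/5 satisfied
(4,5)2 3/4 satisfied
(5,1)2 4/4 satisfied
(5,3)2 3/5 satisfied
(5,4)1 1/5 not
(5,5)2 1/3 not
(6,1)2 3/3 satisfied
(6,2)2 5/5 satisfied
(6,4)1 1/5 not
(7,1)2 2/2 satisfied
(7,3)2 2/3 satisfied
(7,4)2 1/2 satisfied
Unsatisfied: (2,1), (3,2), (5,4), (5,5), (6,4) — 5 in total.

5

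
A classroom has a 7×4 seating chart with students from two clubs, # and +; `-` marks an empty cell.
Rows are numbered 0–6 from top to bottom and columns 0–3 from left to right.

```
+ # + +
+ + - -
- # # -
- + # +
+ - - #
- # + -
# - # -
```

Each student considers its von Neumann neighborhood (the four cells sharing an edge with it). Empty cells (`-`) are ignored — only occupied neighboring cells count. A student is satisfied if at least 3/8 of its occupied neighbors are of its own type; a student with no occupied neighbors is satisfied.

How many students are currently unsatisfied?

Row 0: (0,0)+ 1/2 ok · (0,1)# 0/3 unhappy · (0,2)+ 1/2 ok · (0,3)+ 1/1 ok
Row 1: (1,0)+ 2/2 ok · (1,1)+ 1/3 unhappy
Row 2: (2,1)# 1/3 unhappy · (2,2)# 2/2 ok
Row 3: (3,1)+ 0/2 unhappy · (3,2)# 1/3 unhappy · (3,3)+ 0/2 unhappy
Row 4: (4,0)+ 0/0 ok · (4,3)# 0/1 unhappy
Row 5: (5,1)# 0/1 unhappy · (5,2)+ 0/2 unhappy
Row 6: (6,0)# 0/0 ok · (6,2)# 0/1 unhappy
Unsatisfied: (0,1), (1,1), (2,1), (3,1), (3,2), (3,3), (4,3), (5,1), (5,2), (6,2) — 10 in total.

10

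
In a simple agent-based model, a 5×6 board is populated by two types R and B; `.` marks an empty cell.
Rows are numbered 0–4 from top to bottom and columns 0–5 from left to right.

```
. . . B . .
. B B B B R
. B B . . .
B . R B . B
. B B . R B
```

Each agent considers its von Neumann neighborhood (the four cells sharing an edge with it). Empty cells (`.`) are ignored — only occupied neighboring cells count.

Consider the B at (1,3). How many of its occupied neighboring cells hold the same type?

Occupied neighbors of (1,3): (0,3)=B, (1,2)=B, (1,4)=B.
Same type (B): 3 of 3.

3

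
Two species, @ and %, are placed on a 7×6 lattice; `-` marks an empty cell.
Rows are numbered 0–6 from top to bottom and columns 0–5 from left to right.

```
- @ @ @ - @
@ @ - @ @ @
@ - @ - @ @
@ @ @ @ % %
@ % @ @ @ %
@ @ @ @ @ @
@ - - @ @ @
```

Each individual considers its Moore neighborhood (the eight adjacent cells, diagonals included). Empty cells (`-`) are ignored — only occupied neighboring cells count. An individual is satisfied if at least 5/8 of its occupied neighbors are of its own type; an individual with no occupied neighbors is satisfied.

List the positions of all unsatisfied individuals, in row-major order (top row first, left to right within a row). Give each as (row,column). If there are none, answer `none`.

(2,5), (3,4), (3,5), (4,1), (4,5)

Row 0: (0,1)@ 3/3 ✓ · (0,2)@ 4/4 ✓ · (0,3)@ 3/3 ✓ · (0,5)@ 2/2 ✓
Row 1: (1,0)@ 3/3 ✓ · (1,1)@ 5/5 ✓ · (1,3)@ 5/5 ✓ · (1,4)@ 6/6 ✓ · (1,5)@ 4/4 ✓
Row 2: (2,0)@ 4/4 ✓ · (2,2)@ 5/5 ✓ · (2,4)@ 5/7 ✓ · (2,5)@ 3/5 ✗
Row 3: (3,0)@ 3/4 ✓ · (3,1)@ 6/7 ✓ · (3,2)@ 5/6 ✓ · (3,3)@ 6/7 ✓ · (3,4)% 2/7 ✗ · (3,5)% 2/5 ✗
Row 4: (4,0)@ 4/5 ✓ · (4,1)% 0/8 ✗ · (4,2)@ 7/8 ✓ · (4,3)@ 7/8 ✓ · (4,4)@ 5/8 ✓ · (4,5)% 2/5 ✗
Row 5: (5,0)@ 3/4 ✓ · (5,1)@ 5/6 ✓ · (5,2)@ 5/6 ✓ · (5,3)@ 7/7 ✓ · (5,4)@ 7/8 ✓ · (5,5)@ 4/5 ✓
Row 6: (6,0)@ 2/2 ✓ · (6,3)@ 4/4 ✓ · (6,4)@ 5/5 ✓ · (6,5)@ 3/3 ✓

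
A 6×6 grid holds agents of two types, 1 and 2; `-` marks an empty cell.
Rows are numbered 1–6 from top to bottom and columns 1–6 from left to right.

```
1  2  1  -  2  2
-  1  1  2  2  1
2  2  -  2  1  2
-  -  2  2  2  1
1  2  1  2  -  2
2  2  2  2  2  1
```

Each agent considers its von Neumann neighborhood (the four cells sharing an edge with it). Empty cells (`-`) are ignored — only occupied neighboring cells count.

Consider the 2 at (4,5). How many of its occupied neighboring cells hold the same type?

1

Occupied neighbors of (4,5): (3,5)=1, (4,4)=2, (4,6)=1.
Same type (2): 1 of 3.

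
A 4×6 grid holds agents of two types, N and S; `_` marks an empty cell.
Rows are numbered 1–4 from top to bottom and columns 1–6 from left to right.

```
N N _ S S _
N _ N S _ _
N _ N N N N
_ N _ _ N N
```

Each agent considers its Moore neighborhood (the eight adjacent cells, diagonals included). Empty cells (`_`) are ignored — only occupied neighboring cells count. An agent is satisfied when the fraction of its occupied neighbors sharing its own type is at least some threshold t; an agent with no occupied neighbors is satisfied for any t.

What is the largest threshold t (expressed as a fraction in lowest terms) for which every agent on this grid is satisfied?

1/3

(1,1)N 2/2
(1,2)N 3/3
(1,4)S 2/3
(1,5)S 2/2
(2,1)N 3/3
(2,3)N 3/5
(2,4)S 2/6
(3,1)N 2/2
(3,3)N 3/4
(3,4)N 4/5
(3,5)N 4/5
(3,6)N 3/3
(4,2)N 2/2
(4,5)N 4/4
(4,6)N 3/3
The smallest same-type fraction is 2/6 at (2,4), which reduces to 1/3. Any threshold above that leaves this agent unsatisfied.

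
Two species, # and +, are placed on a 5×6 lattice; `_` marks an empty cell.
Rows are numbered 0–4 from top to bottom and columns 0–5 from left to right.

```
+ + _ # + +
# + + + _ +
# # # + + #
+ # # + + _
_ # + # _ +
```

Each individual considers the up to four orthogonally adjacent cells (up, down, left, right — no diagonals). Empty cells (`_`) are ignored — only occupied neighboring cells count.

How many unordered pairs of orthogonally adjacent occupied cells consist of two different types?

16

Scan each occupied cell's neighbors to the right and below so each pair is counted once.
From row 0: 3 unlike of 7 pairs (running 3/7).
From row 1: 4 unlike of 8 pairs (running 7/15).
From row 2: 3 unlike of 10 pairs (running 10/25).
From row 3: 4 unlike of 7 pairs (running 14/32).
From row 4: 2 unlike of 2 pairs (running 16/34).
Total adjacent occupied pairs: 34; unlike-type pairs: 16.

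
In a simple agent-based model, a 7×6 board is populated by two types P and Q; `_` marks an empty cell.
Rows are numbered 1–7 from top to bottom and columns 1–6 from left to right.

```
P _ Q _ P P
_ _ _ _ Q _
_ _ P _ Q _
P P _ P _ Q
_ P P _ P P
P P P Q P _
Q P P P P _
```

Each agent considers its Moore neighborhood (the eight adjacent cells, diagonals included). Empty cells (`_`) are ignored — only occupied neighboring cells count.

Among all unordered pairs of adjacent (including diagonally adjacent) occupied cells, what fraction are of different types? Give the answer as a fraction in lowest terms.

Scan each occupied cell's neighbors to the right and below (and the two forward diagonals) so each pair is counted once.
From row 1: 2 unlike of 3 pairs (running 2/3).
From row 2: 0 unlike of 1 pairs (running 2/4).
From row 3: 1 unlike of 4 pairs (running 3/8).
From row 4: 2 unlike of 8 pairs (running 5/16).
From row 5: 2 unlike of 11 pairs (running 7/27).
From row 6: 7 unlike of 17 pairs (running 14/44).
From row 7: 1 unlike of 4 pairs (running 15/48).
Total adjacent occupied pairs: 48; unlike-type pairs: 15.
15/48 reduces to 5/16.

5/16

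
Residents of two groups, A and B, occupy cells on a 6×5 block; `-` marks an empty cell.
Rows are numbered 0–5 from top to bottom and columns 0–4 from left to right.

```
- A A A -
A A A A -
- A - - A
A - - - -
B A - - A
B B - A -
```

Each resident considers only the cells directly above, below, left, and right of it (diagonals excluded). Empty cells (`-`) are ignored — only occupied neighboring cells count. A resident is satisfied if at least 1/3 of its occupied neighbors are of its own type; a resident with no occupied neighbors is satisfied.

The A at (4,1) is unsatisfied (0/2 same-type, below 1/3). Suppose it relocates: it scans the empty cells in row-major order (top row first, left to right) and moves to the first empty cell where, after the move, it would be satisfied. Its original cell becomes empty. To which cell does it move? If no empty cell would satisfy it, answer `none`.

(0,0)

Vacating (4,1). Empty cells in order:
  (0,0): 2/2 same-type → satisfied — stop here.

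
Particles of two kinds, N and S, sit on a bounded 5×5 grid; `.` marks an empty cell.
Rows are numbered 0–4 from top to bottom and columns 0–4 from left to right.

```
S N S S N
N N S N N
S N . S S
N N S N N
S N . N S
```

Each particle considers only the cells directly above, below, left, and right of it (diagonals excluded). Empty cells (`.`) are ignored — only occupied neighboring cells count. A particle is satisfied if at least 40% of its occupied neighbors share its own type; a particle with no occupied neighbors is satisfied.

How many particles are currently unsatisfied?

(0,0)S 0/2 ✗
(0,1)N 1/3 ✗
(0,2)S 2/3 ✓
(0,3)S 1/3 ✗
(0,4)N 1/2 ✓
(1,0)N 1/3 ✗
(1,1)N 3/4 ✓
(1,2)S 1/3 ✗
(1,3)N 1/4 ✗
(1,4)N 2/3 ✓
(2,0)S 0/3 ✗
(2,1)N 2/3 ✓
(2,3)S 1/3 ✗
(2,4)S 1/3 ✗
(3,0)N 1/3 ✗
(3,1)N 3/4 ✓
(3,2)S 0/2 ✗
(3,3)N 2/4 ✓
(3,4)N 1/3 ✗
(4,0)S 0/2 ✗
(4,1)N 1/2 ✓
(4,3)N 1/2 ✓
(4,4)S 0/2 ✗
Unsatisfied: (0,0), (0,1), (0,3), (1,0), (1,2), (1,3), (2,0), (2,3), (2,4), (3,0), (3,2), (3,4), (4,0), (4,4) — 14 in total.

14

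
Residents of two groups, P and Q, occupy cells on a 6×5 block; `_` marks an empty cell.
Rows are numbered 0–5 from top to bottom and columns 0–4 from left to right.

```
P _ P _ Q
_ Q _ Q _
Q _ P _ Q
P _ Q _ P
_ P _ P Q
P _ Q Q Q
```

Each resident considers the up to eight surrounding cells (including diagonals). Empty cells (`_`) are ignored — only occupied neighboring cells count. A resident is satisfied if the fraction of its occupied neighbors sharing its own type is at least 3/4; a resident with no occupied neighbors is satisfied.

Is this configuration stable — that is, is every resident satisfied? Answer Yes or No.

Row 0: (0,0)P 0/1 ✗ · (0,2)P 0/2 ✗ · (0,4)Q 1/1 ✓
Row 1: (1,1)Q 1/4 ✗ · (1,3)Q 2/4 ✗
Row 2: (2,0)Q 1/2 ✗ · (2,2)P 0/3 ✗ · (2,4)Q 1/2 ✗
Row 3: (3,0)P 1/2 ✗ · (3,2)Q 0/3 ✗ · (3,4)P 1/3 ✗
Row 4: (4,1)P 2/4 ✗ · (4,3)P 1/6 ✗ · (4,4)Q 2/4 ✗
Row 5: (5,0)P 1/1 ✓ · (5,2)Q 1/3 ✗ · (5,3)Q 3/4 ✓ · (5,4)Q 2/3 ✗
For instance (0,0) has only 0/1 same-type neighbors, below 3/4.

No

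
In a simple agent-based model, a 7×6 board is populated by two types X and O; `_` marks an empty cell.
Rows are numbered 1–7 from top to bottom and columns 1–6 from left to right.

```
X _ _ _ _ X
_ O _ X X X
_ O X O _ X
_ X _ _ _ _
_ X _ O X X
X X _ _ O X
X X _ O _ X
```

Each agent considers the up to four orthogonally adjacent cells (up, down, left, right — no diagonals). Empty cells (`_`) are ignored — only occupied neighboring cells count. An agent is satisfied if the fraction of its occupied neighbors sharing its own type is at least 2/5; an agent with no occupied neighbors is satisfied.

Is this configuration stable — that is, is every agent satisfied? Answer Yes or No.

Row 1: (1,1)X 0/0 ok · (1,6)X 1/1 ok
Row 2: (2,2)O 1/1 ok · (2,4)X 1/2 ok · (2,5)X 2/2 ok · (2,6)X 3/3 ok
Row 3: (3,2)O 1/3 unhappy · (3,3)X 0/2 unhappy · (3,4)O 0/2 unhappy · (3,6)X 1/1 ok
Row 4: (4,2)X 1/2 ok
Row 5: (5,2)X 2/2 ok · (5,4)O 0/1 unhappy · (5,5)X 1/3 unhappy · (5,6)X 2/2 ok
Row 6: (6,1)X 2/2 ok · (6,2)X 3/3 ok · (6,5)O 0/2 unhappy · (6,6)X 2/3 ok
Row 7: (7,1)X 2/2 ok · (7,2)X 2/2 ok · (7,4)O 0/0 ok · (7,6)X 1/1 ok
For instance (3,2) has only 1/3 same-type neighbors, below 2/5.

No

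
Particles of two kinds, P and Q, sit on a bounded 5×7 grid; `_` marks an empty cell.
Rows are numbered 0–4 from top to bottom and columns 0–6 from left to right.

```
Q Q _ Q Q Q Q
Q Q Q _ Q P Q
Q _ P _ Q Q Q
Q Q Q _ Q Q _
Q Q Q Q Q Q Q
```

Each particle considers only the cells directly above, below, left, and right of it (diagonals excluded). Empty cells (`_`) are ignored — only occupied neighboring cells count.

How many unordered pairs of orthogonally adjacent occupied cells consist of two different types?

Scan each occupied cell's neighbors to the right and below so each pair is counted once.
From row 0: 1 unlike of 9 pairs (running 1/9).
From row 1: 4 unlike of 9 pairs (running 5/18).
From row 2: 1 unlike of 6 pairs (running 6/24).
From row 3: 0 unlike of 8 pairs (running 6/32).
From row 4: 0 unlike of 6 pairs (running 6/38).
Total adjacent occupied pairs: 38; unlike-type pairs: 6.

6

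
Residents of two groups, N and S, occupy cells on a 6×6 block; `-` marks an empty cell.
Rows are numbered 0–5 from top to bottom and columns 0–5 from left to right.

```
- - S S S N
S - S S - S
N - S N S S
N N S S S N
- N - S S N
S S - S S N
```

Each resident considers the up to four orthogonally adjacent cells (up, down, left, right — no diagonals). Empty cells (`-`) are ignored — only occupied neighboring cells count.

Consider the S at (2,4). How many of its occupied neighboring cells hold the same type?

Occupied neighbors of (2,4): (3,4)=S, (2,3)=N, (2,5)=S.
Same type (S): 2 of 3.

2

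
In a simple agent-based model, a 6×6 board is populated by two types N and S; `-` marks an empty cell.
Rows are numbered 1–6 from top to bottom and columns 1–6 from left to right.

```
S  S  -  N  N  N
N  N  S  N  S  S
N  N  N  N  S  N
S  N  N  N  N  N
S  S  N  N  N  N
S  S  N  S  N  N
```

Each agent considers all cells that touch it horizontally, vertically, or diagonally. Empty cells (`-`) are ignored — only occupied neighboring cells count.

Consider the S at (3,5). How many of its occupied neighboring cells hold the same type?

2

Occupied neighbors of (3,5): (2,4)=N, (2,5)=S, (2,6)=S, (3,4)=N, (3,6)=N, (4,4)=N, (4,5)=N, (4,6)=N.
Same type (S): 2 of 8.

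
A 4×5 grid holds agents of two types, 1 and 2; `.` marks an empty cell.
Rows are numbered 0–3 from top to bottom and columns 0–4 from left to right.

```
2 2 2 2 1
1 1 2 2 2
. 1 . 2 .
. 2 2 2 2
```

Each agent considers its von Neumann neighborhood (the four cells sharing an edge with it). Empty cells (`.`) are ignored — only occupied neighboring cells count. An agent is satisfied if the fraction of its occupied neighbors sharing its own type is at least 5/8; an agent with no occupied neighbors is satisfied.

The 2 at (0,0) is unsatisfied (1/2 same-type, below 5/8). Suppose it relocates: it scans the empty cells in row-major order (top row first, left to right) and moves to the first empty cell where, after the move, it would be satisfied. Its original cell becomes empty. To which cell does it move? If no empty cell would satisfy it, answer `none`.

(2,2)

Vacating (0,0). Empty cells in order:
  (2,0): 0/2 same-type → still unsatisfied.
  (2,2): 3/4 same-type → satisfied — stop here.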